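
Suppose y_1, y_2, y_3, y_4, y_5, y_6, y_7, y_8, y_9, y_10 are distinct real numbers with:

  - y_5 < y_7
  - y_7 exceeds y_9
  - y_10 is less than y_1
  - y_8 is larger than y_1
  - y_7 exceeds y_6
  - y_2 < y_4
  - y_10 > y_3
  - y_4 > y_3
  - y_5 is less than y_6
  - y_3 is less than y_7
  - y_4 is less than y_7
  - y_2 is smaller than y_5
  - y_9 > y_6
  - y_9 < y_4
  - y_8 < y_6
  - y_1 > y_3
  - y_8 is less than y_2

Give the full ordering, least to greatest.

y_3 < y_10 < y_1 < y_8 < y_2 < y_5 < y_6 < y_9 < y_4 < y_7

Nothing is placed below y_3, so it is least; from there y_3 < y_10; y_10 < y_1; y_1 < y_8; y_8 < y_2; y_2 < y_5; y_5 < y_6; y_6 < y_9; y_9 < y_4; y_4 < y_7, each given directly.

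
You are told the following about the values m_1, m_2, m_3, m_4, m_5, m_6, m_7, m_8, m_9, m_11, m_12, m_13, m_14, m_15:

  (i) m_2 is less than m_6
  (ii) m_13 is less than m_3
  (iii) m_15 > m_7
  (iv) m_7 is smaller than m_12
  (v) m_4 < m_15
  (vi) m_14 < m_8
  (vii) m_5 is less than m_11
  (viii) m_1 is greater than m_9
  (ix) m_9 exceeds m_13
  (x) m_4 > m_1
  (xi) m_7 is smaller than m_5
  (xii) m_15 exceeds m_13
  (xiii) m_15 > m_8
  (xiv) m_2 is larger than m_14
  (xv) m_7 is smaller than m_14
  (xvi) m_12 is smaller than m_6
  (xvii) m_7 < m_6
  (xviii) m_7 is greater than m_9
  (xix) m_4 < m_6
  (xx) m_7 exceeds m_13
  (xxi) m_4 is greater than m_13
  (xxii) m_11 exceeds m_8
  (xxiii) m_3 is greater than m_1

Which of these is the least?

m_9 is not least since m_13 < m_9; m_7 is not least since m_13 < m_7; m_1 is not least since m_9 < m_1; m_12 is not least since m_7 < m_12; m_3 is not least since m_13 < m_3; m_14 is not least since m_7 < m_14; m_8 is not least since m_14 < m_8; m_2 is not least since m_14 < m_2; m_4 is not least since m_1 < m_4; m_15 is not least since m_8 < m_15; m_5 is not least since m_7 < m_5; m_6 is not least since m_12 < m_6; m_11 is not least since m_8 < m_11.
Only m_13 has nothing below it, so m_13 is the least.

m_13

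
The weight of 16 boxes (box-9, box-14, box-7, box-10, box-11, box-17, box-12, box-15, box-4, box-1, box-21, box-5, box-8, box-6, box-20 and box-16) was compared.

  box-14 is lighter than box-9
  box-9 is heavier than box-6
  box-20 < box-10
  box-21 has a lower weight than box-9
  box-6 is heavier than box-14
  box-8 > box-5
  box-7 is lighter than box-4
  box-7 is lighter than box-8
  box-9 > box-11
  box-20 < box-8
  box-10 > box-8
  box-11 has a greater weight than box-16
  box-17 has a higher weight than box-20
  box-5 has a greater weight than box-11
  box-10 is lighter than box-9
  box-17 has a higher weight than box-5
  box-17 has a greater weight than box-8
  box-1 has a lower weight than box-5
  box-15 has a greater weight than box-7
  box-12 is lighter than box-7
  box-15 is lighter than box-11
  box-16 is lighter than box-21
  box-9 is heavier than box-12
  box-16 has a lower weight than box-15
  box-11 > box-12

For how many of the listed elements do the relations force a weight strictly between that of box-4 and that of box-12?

The relations place box-12 below box-4. An element lies strictly between them when it is forced above box-12 and also forced below box-4.
Above box-12: {box-7, box-15, box-11, box-5, box-8, box-17, box-10, box-9}. Below box-4: {box-7}.
Intersection: {box-7} — 1.

1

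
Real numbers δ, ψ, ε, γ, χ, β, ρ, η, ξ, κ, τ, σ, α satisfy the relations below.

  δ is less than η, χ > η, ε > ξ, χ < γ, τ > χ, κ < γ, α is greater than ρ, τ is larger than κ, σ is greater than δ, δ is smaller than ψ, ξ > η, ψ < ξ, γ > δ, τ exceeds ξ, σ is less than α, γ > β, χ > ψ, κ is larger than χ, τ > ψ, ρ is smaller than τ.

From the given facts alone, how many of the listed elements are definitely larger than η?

The elements the relations force above η are ξ, χ, κ, γ, τ, ε — no chain reaches any other.
That is 6.

6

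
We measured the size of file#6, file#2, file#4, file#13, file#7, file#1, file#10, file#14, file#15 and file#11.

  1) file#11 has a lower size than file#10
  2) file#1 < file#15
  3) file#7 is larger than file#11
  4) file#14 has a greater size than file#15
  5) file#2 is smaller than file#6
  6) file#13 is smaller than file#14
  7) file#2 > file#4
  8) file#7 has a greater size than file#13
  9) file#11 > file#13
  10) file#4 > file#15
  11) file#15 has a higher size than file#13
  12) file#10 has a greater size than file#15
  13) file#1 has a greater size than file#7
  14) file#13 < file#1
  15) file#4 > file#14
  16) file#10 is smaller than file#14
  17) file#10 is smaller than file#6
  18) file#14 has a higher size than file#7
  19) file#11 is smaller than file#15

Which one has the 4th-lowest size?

Piecing the relations together gives one ordering: file#13 < file#11 < file#7 < file#1 < file#15 < file#10 < file#14 < file#4 < file#2 < file#6.
The 4th smallest is file#1.

file#1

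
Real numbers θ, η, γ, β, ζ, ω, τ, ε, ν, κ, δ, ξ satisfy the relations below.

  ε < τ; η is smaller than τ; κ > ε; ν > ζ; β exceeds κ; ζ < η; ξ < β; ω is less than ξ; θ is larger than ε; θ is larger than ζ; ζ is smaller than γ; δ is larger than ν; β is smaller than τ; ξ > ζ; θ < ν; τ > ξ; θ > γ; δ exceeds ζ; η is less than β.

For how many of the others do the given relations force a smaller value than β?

6

The elements the relations force below β are ζ, ε, η, κ, ω, ξ — no chain reaches any other.
That is 6.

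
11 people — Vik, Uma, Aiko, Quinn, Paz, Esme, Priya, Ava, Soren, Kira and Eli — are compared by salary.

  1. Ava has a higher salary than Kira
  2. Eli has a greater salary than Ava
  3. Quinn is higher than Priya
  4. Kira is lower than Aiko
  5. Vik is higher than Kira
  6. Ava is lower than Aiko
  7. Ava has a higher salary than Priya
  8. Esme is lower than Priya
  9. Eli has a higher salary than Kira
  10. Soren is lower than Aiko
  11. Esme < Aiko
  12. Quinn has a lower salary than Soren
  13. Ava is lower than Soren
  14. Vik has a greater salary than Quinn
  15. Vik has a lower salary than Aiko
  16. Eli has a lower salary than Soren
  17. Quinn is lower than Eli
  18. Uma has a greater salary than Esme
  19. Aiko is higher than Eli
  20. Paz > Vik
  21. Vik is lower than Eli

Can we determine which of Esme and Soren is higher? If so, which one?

Soren

The relevant relations are Esme < Priya; Priya < Quinn; Quinn < Vik; Vik < Eli; Eli < Soren.
Chaining these gives Esme < Priya < Quinn < Vik < Eli < Soren.
So Soren is higher.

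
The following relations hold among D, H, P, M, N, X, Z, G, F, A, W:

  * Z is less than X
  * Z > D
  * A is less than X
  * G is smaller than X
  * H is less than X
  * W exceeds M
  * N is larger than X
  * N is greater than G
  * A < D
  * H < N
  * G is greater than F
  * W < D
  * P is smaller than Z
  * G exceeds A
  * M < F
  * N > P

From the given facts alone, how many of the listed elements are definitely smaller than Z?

The elements the relations force below Z are M, A, W, P, D — no chain reaches any other.
That is 5.

5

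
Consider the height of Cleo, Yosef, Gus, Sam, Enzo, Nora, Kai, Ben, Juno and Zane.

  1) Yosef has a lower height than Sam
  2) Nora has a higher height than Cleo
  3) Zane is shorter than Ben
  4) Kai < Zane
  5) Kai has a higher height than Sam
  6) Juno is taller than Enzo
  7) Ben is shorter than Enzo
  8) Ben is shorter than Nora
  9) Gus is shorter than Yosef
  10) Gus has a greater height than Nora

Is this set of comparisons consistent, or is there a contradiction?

inconsistent

We have Ben < Nora stated directly, yet also Nora < Gus < Yosef < Sam < Kai < Zane < Ben by chaining the others — so Nora < Ben. Contradiction.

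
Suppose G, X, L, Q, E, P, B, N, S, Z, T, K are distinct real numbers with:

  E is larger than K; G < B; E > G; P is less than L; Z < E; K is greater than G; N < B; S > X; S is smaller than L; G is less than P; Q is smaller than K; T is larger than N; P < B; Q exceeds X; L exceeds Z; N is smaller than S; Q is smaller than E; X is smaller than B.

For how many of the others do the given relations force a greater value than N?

The elements the relations force above N are S, B, T, L — no chain reaches any other.
That is 4.

4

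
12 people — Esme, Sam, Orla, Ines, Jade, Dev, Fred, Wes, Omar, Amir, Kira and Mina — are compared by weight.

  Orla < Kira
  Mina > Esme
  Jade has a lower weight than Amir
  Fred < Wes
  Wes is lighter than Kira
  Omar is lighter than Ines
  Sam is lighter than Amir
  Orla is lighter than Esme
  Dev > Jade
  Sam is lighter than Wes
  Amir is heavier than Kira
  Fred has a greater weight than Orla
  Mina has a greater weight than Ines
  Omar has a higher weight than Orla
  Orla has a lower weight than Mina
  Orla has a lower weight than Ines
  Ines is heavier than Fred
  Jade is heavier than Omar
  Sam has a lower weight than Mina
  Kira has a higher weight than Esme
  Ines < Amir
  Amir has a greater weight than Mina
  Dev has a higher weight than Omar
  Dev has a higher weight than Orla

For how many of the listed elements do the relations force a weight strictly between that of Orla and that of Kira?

3

Chaining upward from Orla reaches: Esme, Omar, Fred, Jade, Dev, Ines, Wes, Mina, Amir.
Chaining downward from Kira reaches: Sam, Esme, Fred, Wes.
Strictly between Orla and Kira are those in both lists: Esme, Fred, Wes — 3 elements.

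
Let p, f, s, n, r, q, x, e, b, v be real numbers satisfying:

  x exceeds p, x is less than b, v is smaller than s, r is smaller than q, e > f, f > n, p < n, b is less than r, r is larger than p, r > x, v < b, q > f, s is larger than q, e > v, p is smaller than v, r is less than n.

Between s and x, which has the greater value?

x < b and b < r give x < r.
With r < n: x < b < r < n.
Then n < f extends the chain to f.
Then f < q extends the chain to q.
With q < s: x < b < r < n < f < q < s.
So x < s; s is the larger of the two.

s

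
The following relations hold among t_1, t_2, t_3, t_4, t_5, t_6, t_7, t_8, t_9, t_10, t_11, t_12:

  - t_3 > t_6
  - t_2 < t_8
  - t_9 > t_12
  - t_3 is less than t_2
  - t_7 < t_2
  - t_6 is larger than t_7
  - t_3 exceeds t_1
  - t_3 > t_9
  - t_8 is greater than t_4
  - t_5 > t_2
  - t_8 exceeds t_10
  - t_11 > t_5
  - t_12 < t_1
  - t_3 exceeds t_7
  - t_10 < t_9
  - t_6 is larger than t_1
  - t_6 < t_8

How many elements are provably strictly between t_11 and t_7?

The relations place t_7 below t_11. An element lies strictly between them when it is forced above t_7 and also forced below t_11.
Above t_7: {t_6, t_3, t_2, t_5, t_8}. Below t_11: {t_10, t_12, t_9, t_1, t_6, t_3, t_2, t_5}.
Intersection: {t_6, t_3, t_2, t_5} — 4.

4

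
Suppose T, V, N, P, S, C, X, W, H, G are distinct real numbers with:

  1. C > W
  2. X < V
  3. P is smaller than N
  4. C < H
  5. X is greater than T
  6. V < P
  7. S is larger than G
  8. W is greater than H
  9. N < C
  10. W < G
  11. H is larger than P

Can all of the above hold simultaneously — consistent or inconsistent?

Chaining the given relations yields C < H < W, so C < W. But one relation states W < C. These cannot both hold.

inconsistent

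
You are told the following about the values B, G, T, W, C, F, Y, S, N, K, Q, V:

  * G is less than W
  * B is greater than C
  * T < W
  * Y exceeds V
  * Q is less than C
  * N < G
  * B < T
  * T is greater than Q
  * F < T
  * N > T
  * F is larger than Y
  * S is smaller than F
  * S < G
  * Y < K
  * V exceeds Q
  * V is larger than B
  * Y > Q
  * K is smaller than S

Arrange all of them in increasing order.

Q < C < B < V < Y < K < S < F < T < N < G < W

Nothing is placed below Q, so it is least; from there Q < C; C < B; B < V; V < Y; Y < K; K < S; S < F; F < T; T < N; N < G; G < W, each given directly.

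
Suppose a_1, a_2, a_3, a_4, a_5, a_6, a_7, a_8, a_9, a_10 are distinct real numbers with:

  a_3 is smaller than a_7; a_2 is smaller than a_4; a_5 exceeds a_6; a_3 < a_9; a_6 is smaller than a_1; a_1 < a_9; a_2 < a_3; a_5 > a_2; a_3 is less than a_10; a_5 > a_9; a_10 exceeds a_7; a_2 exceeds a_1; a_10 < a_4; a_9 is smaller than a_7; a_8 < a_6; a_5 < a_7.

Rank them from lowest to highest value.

a_8 < a_6 < a_1 < a_2 < a_3 < a_9 < a_5 < a_7 < a_10 < a_4

Each adjacent pair is fixed by a given relation: a_8 < a_6; a_6 < a_1; a_1 < a_2; a_2 < a_3; a_3 < a_9; a_9 < a_5; a_5 < a_7; a_7 < a_10; a_10 < a_4. Chaining them end to end gives the full order.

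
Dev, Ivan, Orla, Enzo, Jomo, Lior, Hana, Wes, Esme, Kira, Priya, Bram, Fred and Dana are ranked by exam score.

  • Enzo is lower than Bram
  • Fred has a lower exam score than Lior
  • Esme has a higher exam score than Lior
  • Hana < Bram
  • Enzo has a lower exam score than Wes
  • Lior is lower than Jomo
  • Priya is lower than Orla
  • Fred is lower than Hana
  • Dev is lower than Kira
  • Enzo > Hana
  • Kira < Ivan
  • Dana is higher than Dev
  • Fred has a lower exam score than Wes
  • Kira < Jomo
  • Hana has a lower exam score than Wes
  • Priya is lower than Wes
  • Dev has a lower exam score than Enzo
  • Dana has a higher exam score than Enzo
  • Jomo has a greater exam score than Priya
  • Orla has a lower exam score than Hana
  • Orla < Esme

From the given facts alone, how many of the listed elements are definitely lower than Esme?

4

The elements the relations force below Esme are Priya, Fred, Orla, Lior — no chain reaches any other.
That is 4.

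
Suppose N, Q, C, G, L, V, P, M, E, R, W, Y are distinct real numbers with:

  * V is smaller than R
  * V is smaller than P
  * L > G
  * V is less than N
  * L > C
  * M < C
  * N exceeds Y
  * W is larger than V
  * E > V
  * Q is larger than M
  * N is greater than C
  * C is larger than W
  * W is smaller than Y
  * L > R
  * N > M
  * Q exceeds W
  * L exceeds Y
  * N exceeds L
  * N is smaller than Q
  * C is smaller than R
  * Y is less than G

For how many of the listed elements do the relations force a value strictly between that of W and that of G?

Chaining upward from W reaches: Y, C, R, L, N, Q.
Chaining downward from G reaches: V, Y.
Strictly between W and G are those in both lists: Y — 1 element.

1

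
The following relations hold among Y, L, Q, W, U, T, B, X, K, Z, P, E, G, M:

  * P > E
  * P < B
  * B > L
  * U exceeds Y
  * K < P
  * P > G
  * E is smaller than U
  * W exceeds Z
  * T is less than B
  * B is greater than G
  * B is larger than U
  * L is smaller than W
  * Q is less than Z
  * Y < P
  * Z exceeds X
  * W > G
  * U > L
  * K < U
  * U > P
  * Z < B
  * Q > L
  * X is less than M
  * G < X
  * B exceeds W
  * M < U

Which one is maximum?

L is not greatest since L < W; G is not greatest since G < W; K is not greatest since K < P; E is not greatest since E < U; Q is not greatest since Q < Z; Y is not greatest since Y < U; T is not greatest since T < B; X is not greatest since X < M; P is not greatest since P < U; Z is not greatest since Z < W; M is not greatest since M < U; W is not greatest since W < B; U is not greatest since U < B.
Only B has nothing above it, so B is the maximum.

B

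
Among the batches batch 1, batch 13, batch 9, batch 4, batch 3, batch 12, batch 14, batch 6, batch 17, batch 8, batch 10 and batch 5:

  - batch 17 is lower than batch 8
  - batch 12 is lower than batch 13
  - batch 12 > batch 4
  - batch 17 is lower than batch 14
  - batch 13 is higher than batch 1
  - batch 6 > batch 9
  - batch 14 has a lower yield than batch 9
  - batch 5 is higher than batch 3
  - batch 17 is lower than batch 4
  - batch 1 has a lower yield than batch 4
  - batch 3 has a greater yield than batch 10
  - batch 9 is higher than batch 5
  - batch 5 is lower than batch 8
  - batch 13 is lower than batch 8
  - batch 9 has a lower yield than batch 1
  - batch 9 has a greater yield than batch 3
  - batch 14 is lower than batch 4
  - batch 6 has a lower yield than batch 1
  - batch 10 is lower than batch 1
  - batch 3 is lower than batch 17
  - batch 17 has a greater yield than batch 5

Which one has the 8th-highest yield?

Piecing the relations together gives one ordering: batch 10 < batch 3 < batch 5 < batch 17 < batch 14 < batch 9 < batch 6 < batch 1 < batch 4 < batch 12 < batch 13 < batch 8.
Counting 8 from the largest end gives batch 14.

batch 14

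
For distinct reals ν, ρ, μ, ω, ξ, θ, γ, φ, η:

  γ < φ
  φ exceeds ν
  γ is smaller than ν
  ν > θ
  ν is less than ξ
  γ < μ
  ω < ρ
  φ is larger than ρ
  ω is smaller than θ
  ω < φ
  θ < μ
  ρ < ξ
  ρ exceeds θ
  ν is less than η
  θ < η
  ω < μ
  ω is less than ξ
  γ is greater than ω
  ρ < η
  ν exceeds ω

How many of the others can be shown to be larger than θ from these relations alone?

6

From θ the given relations immediately reach ν, ρ, μ, η.
From those, ξ, φ — 6 in total.
Nothing else is reachable above θ; 6 in all.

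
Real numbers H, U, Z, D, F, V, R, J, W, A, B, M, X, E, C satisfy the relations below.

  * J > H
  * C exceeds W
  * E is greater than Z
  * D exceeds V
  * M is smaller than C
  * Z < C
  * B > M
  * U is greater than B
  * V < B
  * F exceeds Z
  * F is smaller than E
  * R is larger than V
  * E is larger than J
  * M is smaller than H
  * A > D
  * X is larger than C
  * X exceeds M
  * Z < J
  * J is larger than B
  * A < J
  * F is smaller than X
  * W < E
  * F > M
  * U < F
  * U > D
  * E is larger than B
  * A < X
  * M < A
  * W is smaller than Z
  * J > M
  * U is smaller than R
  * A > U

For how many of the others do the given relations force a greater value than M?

From M the given relations immediately reach B, H, F, A, C, J, X.
From those, U, E — 9 in total.
From those, R — 10 in total.
No other element is forced above M by the given relations, so the count is 10.

10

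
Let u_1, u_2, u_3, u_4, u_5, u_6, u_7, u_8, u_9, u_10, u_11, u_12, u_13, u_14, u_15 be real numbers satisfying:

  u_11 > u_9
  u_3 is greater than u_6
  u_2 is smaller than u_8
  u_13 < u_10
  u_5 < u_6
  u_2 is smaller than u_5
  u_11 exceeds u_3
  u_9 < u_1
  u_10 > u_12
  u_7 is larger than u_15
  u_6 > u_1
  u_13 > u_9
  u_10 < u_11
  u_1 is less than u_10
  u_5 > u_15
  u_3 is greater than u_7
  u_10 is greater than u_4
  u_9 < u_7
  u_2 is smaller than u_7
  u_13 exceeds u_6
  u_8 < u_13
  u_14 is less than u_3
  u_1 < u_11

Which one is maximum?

u_11

Chaining downward from u_11: directly below it, u_9, u_1, u_10, u_3; then u_6, u_13, u_14, u_7, u_4, u_12; then u_2, u_15, u_5, u_8.
That covers every other element, and nothing is given above u_11, so u_11 is the maximum.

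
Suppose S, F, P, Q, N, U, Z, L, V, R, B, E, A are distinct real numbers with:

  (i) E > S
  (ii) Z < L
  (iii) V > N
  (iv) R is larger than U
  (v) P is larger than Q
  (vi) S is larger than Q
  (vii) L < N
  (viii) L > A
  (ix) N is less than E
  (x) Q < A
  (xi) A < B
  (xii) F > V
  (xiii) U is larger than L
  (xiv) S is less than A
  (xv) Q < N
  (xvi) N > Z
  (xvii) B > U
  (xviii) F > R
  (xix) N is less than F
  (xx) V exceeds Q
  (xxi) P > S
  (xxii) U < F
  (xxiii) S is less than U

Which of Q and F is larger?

F

Q < S and S < A give Q < A.
With A < L: Q < S < A < L.
Then L < N extends the chain to N.
With N < F: Q < S < A < L < N < F.
So Q < F; F is the larger of the two.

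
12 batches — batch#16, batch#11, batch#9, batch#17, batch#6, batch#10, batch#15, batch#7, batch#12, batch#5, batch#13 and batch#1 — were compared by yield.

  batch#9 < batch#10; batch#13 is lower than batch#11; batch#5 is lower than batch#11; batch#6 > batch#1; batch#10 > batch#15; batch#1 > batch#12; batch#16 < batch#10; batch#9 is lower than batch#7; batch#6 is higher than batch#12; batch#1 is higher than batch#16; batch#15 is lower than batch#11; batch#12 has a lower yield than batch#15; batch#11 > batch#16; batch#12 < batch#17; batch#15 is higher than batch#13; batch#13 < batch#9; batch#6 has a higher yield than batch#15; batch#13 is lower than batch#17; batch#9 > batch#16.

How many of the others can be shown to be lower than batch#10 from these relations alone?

5

The elements the relations force below batch#10 are batch#12, batch#16, batch#13, batch#15, batch#9 — no chain reaches any other.
That is 5.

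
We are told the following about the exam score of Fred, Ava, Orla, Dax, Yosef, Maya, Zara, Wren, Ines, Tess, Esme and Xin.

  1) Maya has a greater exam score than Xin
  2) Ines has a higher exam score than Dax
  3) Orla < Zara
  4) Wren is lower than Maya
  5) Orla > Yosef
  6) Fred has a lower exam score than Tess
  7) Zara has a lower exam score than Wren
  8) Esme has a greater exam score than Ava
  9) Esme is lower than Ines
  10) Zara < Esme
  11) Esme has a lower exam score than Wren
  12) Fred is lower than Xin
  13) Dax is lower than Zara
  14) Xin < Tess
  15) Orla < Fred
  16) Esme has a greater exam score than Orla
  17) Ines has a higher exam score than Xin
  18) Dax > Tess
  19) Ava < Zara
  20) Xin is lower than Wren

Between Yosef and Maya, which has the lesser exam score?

Yosef

The relevant relations are Yosef < Orla; Orla < Fred; Fred < Xin; Xin < Tess; Tess < Dax; Dax < Zara; Zara < Esme; Esme < Wren; Wren < Maya.
Chaining these gives Yosef < Orla < Fred < Xin < Tess < Dax < Zara < Esme < Wren < Maya.
So Yosef < Maya; Yosef is the lower of the two.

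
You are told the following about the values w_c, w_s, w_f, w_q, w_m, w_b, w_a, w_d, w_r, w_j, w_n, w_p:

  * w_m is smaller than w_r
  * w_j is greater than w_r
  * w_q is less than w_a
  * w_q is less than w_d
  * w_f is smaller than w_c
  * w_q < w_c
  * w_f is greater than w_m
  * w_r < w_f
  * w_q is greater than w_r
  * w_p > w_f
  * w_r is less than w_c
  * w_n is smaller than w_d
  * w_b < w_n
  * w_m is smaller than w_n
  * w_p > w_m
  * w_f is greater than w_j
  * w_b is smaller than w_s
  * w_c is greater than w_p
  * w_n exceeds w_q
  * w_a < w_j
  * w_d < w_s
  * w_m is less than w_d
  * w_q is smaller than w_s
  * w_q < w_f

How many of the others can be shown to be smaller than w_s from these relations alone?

The elements the relations force below w_s are w_m, w_r, w_q, w_b, w_n, w_d — no chain reaches any other.
That is 6.

6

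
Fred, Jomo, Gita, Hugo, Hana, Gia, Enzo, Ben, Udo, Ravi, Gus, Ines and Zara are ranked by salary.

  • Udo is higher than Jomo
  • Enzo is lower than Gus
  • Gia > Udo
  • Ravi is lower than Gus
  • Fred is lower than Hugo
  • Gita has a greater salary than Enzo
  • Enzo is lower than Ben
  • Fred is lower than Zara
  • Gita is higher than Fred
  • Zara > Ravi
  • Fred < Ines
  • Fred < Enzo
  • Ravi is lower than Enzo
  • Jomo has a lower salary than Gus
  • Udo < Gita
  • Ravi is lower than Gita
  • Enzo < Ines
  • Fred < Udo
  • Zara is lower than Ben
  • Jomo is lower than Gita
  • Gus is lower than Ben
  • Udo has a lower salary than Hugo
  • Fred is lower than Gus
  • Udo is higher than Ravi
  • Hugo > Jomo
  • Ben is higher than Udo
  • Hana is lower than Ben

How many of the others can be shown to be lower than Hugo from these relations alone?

Directly below Hugo: Fred, Jomo, Udo.
One step further: Ravi (4 so far).
No other element is forced below Hugo by the given relations, so the count is 4.

4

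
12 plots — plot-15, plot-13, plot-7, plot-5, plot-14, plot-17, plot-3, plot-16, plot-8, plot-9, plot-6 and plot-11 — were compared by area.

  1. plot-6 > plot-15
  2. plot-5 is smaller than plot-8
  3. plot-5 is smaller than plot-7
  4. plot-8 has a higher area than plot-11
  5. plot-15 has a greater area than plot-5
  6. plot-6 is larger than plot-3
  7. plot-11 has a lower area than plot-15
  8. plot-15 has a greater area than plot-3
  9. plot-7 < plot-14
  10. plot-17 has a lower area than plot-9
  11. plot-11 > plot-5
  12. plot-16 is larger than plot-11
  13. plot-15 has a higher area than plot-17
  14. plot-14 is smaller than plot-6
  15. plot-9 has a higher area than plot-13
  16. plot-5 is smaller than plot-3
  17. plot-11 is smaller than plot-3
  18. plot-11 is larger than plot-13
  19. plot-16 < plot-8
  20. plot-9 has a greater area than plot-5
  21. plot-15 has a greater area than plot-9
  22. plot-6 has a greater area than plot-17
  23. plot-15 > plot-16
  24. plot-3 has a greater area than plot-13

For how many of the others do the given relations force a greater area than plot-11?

The elements the relations force above plot-11 are plot-16, plot-3, plot-15, plot-6, plot-8 — no chain reaches any other.
That is 5.

5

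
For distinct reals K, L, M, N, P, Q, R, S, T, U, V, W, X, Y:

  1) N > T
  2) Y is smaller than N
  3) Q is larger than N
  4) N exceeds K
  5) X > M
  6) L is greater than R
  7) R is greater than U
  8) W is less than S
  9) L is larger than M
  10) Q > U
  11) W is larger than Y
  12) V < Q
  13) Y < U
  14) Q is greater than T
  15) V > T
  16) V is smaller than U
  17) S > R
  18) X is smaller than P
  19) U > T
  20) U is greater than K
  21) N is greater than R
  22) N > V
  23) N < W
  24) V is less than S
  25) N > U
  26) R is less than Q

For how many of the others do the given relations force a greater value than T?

Directly above T: V, U, N, Q.
One step further: R, W, S (7 so far).
One step further: L (8 so far).
Nothing else is reachable above T; 8 in all.

8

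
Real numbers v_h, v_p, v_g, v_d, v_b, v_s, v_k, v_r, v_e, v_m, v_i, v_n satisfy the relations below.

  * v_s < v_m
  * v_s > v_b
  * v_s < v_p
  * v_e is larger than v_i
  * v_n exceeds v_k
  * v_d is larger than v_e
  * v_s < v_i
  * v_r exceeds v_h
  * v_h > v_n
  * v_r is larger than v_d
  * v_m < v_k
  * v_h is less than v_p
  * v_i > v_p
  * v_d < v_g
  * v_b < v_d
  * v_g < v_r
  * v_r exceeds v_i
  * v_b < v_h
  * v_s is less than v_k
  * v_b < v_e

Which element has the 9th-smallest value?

Chaining the given pairs: v_b < v_s < v_m < v_k < v_n < v_h < v_p < v_i < v_e < v_d < v_g < v_r.
The 9th smallest is v_e.

v_e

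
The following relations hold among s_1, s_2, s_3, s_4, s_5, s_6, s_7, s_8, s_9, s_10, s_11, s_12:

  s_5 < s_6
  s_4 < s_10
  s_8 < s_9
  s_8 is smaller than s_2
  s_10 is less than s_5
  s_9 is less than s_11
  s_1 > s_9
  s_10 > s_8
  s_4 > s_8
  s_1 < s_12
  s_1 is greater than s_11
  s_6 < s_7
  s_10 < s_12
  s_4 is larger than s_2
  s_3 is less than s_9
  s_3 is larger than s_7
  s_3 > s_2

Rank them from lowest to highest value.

The consecutive links are each given: s_8 < s_2; s_2 < s_4; s_4 < s_10; s_10 < s_5; s_5 < s_6; s_6 < s_7; s_7 < s_3; s_3 < s_9; s_9 < s_11; s_11 < s_1; s_1 < s_12.

s_8 < s_2 < s_4 < s_10 < s_5 < s_6 < s_7 < s_3 < s_9 < s_11 < s_1 < s_12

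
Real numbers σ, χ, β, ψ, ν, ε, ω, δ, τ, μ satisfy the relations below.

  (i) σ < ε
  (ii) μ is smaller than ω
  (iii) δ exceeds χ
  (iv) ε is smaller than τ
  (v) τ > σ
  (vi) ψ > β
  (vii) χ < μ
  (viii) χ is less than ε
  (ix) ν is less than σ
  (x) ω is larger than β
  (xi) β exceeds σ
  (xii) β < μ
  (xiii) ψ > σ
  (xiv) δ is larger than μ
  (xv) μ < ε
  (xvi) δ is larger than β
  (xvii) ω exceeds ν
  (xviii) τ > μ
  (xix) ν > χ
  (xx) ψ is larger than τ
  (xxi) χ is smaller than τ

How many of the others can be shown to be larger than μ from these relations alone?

5

Directly above μ: ε, τ, δ, ω.
One step further: ψ (5 so far).
Nothing else is reachable above μ; 5 in all.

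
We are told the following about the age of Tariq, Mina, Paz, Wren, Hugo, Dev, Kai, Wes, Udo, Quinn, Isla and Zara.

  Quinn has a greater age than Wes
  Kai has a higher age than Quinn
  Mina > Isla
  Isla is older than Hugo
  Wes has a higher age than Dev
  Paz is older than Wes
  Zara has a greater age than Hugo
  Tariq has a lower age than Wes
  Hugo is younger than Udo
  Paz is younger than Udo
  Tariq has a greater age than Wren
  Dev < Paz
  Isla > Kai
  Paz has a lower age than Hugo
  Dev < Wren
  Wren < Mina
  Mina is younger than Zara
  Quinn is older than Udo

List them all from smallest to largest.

Dev < Wren < Tariq < Wes < Paz < Hugo < Udo < Quinn < Kai < Isla < Mina < Zara

Nothing is placed below Dev, so it is least; from there Dev < Wren; Wren < Tariq; Tariq < Wes; Wes < Paz; Paz < Hugo; Hugo < Udo; Udo < Quinn; Quinn < Kai; Kai < Isla; Isla < Mina; Mina < Zara, each given directly.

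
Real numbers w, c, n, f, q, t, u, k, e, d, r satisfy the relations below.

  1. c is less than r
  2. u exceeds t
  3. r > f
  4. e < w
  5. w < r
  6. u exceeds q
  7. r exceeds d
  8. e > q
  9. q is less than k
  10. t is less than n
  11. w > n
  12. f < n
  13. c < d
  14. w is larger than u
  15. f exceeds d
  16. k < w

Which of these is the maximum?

c is not greatest since c < d; d is not greatest since d < f; q is not greatest since q < e; e is not greatest since e < w; t is not greatest since t < u; f is not greatest since f < n; k is not greatest since k < w; n is not greatest since n < w; u is not greatest since u < w; w is not greatest since w < r.
Only r has nothing above it, so r is the maximum.

r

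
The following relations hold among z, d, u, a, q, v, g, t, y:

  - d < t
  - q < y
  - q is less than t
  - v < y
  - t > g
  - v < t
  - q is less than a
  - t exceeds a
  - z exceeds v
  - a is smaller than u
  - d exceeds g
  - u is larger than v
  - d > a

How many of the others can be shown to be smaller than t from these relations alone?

5

Directly below t: q, v, a, g, d.
Nothing else is reachable below t; 5 in all.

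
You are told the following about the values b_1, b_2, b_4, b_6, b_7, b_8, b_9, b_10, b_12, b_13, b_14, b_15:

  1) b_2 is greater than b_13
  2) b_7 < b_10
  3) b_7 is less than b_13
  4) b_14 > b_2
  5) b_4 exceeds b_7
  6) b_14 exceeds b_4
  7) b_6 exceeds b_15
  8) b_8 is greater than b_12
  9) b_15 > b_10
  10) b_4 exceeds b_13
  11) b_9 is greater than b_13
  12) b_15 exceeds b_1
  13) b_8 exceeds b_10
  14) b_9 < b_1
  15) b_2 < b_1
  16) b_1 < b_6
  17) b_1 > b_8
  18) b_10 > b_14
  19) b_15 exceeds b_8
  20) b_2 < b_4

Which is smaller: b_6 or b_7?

b_7

Following the relations from b_7: b_7 < b_13 < b_2 < b_4 < b_14 < b_10 < b_8 < b_1 < b_15 < b_6.
So b_7 < b_6; b_7 is the smaller of the two.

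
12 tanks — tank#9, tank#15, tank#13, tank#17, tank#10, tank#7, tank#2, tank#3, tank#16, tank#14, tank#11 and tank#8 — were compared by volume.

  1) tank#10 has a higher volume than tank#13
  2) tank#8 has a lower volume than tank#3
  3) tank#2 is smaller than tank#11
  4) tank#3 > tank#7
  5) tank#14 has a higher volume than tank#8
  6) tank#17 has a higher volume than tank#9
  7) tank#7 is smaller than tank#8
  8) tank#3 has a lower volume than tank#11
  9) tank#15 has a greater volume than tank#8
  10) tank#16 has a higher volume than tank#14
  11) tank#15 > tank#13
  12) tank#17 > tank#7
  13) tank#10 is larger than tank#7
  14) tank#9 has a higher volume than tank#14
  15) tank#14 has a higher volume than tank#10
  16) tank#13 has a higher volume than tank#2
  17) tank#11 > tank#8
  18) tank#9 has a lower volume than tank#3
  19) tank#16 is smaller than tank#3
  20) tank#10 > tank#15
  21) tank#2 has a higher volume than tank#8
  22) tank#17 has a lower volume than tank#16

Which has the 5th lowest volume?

Chaining the given pairs: tank#7 < tank#8 < tank#2 < tank#13 < tank#15 < tank#10 < tank#14 < tank#9 < tank#17 < tank#16 < tank#3 < tank#11.
The 5th smallest is tank#15.

tank#15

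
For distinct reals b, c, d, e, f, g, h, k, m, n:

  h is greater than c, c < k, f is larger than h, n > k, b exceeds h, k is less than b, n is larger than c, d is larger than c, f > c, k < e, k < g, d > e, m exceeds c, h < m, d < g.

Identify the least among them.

c

k is not least since c < k; h is not least since c < h; e is not least since k < e; m is not least since h < m; f is not least since c < f; n is not least since c < n; b is not least since h < b; d is not least since e < d; g is not least since d < g.
Only c has nothing below it, so c is the least.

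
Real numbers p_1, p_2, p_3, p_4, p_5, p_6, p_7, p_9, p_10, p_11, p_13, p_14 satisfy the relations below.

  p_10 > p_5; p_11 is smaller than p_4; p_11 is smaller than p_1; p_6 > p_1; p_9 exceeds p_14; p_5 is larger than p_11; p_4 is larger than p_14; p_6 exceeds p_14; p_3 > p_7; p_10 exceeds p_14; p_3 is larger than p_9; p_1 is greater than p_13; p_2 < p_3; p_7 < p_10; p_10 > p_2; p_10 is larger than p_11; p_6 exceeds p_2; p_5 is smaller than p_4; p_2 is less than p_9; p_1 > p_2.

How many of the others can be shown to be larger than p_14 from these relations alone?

From p_14 the given relations immediately reach p_9, p_10, p_6, p_4.
From those, p_3 — 5 in total.
No other element is forced above p_14 by the given relations, so the count is 5.

5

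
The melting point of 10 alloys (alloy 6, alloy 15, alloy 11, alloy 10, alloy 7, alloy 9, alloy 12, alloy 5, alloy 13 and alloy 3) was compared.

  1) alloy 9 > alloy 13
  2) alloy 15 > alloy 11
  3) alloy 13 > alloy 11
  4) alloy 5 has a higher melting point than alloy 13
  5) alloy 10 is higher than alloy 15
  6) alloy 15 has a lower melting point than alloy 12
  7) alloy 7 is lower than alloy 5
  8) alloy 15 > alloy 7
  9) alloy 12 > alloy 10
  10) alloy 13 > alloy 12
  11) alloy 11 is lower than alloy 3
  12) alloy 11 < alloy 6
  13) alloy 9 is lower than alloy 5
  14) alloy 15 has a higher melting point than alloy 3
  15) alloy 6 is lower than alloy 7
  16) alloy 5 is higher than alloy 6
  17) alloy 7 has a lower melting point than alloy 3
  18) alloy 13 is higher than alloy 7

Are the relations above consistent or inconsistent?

consistent

The single ordering alloy 11 < alloy 6 < alloy 7 < alloy 3 < alloy 15 < alloy 10 < alloy 12 < alloy 13 < alloy 9 < alloy 5 satisfies every listed relation, so no contradiction arises.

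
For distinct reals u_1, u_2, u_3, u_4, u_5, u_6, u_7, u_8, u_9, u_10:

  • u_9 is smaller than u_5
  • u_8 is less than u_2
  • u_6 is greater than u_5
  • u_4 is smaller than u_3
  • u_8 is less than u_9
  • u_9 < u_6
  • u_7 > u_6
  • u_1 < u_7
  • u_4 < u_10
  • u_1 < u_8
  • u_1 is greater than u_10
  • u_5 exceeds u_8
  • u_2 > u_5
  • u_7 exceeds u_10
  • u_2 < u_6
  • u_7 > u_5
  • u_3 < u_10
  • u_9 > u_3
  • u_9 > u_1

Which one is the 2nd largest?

u_6

The consecutive relations fix a unique order: u_4 < u_3 < u_10 < u_1 < u_8 < u_9 < u_5 < u_2 < u_6 < u_7.
The 2nd largest is u_6.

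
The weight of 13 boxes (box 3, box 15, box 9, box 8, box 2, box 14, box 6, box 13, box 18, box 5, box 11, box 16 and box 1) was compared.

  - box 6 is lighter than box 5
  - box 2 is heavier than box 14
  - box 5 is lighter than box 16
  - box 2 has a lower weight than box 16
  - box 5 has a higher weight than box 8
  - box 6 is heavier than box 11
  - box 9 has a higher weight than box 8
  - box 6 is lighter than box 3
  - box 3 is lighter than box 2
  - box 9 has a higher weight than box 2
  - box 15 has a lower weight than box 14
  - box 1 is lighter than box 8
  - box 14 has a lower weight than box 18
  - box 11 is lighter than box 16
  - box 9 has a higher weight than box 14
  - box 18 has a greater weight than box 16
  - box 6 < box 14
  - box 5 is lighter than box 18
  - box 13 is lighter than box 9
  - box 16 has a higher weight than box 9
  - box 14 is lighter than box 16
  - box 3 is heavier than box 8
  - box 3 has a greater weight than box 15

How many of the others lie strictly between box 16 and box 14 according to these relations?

2

Chaining upward from box 14 reaches: box 2, box 9, box 18.
Chaining downward from box 16 reaches: box 1, box 15, box 11, box 6, box 8, box 5, box 13, box 3, box 2, box 9.
Strictly between box 14 and box 16 are those in both lists: box 2, box 9 — 2 elements.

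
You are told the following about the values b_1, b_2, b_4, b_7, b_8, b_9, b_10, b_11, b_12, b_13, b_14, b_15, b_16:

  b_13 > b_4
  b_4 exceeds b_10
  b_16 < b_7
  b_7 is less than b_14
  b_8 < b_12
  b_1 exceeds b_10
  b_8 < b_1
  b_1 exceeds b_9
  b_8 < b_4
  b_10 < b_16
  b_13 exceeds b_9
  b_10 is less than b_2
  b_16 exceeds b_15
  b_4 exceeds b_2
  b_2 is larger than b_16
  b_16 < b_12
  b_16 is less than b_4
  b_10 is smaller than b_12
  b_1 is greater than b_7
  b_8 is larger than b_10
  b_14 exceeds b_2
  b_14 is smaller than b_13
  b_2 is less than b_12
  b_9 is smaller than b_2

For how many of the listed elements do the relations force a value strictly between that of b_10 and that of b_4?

3

The relations place b_10 below b_4. An element lies strictly between them when it is forced above b_10 and also forced below b_4.
Above b_10: {b_8, b_16, b_2, b_7, b_12, b_14, b_1, b_13}. Below b_4: {b_8, b_15, b_9, b_16, b_2}.
Intersection: {b_8, b_16, b_2} — 3.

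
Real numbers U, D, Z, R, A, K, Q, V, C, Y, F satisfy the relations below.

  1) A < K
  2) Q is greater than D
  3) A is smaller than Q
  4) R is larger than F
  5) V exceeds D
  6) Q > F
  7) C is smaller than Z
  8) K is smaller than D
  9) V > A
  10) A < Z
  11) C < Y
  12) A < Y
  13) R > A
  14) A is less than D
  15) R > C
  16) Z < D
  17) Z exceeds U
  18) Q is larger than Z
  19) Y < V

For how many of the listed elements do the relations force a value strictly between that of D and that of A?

The relations place A below D. An element lies strictly between them when it is forced above A and also forced below D.
Above A: {K, R, Y, Z, V, Q}. Below D: {K, C, U, Z}.
Intersection: {K, Z} — 2.

2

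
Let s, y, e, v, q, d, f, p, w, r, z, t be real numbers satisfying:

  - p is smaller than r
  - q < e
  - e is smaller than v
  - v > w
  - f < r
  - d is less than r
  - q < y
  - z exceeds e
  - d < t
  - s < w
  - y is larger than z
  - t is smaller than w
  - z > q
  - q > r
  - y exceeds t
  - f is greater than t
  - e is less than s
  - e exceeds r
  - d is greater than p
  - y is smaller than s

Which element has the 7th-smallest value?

e

Chaining the given pairs: p < d < t < f < r < q < e < z < y < s < w < v.
The 7th smallest is e.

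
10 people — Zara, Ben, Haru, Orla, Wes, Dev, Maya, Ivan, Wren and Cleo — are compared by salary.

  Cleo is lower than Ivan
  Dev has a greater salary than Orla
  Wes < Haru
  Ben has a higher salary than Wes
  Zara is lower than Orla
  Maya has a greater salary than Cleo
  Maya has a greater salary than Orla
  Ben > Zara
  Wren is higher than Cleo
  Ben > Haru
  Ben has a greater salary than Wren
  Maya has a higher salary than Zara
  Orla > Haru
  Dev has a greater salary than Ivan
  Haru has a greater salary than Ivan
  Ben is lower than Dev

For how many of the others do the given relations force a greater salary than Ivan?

From Ivan the given relations immediately reach Haru, Dev.
From those, Orla, Ben — 4 in total.
From those, Maya — 5 in total.
Nothing else is reachable above Ivan; 5 in all.

5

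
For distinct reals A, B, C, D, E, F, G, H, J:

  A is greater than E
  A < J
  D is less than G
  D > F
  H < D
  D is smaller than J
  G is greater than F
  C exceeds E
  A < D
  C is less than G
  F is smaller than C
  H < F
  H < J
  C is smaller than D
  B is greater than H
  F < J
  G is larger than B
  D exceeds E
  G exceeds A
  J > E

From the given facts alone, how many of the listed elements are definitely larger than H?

6

From H the given relations immediately reach F, B, D, J.
From those, C, G — 6 in total.
Nothing else is reachable above H; 6 in all.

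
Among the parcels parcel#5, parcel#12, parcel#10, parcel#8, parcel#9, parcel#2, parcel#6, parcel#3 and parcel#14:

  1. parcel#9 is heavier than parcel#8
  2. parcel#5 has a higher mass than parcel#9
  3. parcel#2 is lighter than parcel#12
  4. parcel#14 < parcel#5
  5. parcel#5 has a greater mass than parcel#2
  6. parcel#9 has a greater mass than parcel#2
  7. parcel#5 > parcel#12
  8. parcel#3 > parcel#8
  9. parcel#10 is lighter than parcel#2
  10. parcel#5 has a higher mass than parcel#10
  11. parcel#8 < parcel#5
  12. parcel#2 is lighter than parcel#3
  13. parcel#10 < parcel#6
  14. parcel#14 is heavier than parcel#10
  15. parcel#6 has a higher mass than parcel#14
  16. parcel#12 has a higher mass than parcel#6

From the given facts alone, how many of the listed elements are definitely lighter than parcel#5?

7

The elements the relations force below parcel#5 are parcel#10, parcel#14, parcel#6, parcel#8, parcel#2, parcel#12, parcel#9 — no chain reaches any other.
That is 7.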